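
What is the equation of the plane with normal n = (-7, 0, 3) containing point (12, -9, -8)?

The plane through P with normal n = (a, b, c) satisfies n·(r - P) = 0,
i.e. ax + by + cz = a·x₀ + b·y₀ + c·z₀.
d = (-7)·12 + 0·(-9) + 3·(-8)
  = -84 + 0 - 24
  = -108
Equation: -7x + 3z = -108

-7x + 3z = -108


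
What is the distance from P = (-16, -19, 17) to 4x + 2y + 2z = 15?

distance = |a·x₀ + b·y₀ + c·z₀ - d| / √(a² + b² + c²)
  = |4·(-16) + 2·(-19) + 2·17 - 15| / √(4² + 2² + 2²)
  = |-64 - 38 + 34 - 15| / √(16 + 4 + 4)
  = |-83| / √24
  = 83 / 4.899
  ≈ 16.94

16.94


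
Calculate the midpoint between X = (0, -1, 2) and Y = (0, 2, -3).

M = ((x₁+x₂)/2, (y₁+y₂)/2, (z₁+z₂)/2)
  = ((0 + 0)/2, (-1 + 2)/2, (2 - 3)/2)
  = (0/2, 1/2, -1/2)
  = (0, 0.5, -0.5)

(0, 0.5, -0.5)


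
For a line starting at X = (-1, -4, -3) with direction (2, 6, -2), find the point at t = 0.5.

P(t) = X + t·d
  = (-1 + 2·0.5, -4 + 6·0.5, -3 + (-2)·0.5)
  = (-1 + 1, -4 + 3, -3 - 1)
  = (0, -1, -4)

(0, -1, -4)


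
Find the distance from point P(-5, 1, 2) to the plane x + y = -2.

distance = |a·x₀ + b·y₀ + c·z₀ - d| / √(a² + b² + c²)
  = |1·(-5) + 1·1 + 0·2 - (-2)| / √(1² + 1² + 0²)
  = |-5 + 1 + 0 + 2| / √(1 + 1 + 0)
  = |-2| / √2
  = 2 / 1.414
  ≈ 1.414

1.414


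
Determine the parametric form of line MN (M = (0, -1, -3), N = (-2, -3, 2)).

Direction vector d = N - M = (-2 + 0, -3 + 1, 2 + 3) = (-2, -2, 5)
Parametric form r = M + t·d:
x = 0 - 2t, y = -1 - 2t, z = -3 + 5t

x = 0 - 2t, y = -1 - 2t, z = -3 + 5t


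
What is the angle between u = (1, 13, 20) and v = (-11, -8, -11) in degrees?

u·v = 1·(-11) + 13·(-8) + 20·(-11) = -11 - 104 - 220 = -335
|u| = √(1² + 13² + 20²) = √570 ≈ 23.87
|v| = √((-11)² + (-8)² + (-11)²) = √306 ≈ 17.49
cos θ = (u·v)/(|u||v|) = -335/(23.87·17.49) ≈ -0.8021
θ = arccos(-0.8021) ≈ 143.3°

143.3°


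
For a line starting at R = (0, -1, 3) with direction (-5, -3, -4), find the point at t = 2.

P(t) = R + t·d
  = (0 + (-5)·2, -1 + (-3)·2, 3 + (-4)·2)
  = (0 - 10, -1 - 6, 3 - 8)
  = (-10, -7, -5)

(-10, -7, -5)


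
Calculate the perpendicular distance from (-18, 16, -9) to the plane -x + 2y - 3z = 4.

distance = |a·x₀ + b·y₀ + c·z₀ - d| / √(a² + b² + c²)
  = |(-1)·(-18) + 2·16 + (-3)·(-9) - 4| / √((-1)² + 2² + (-3)²)
  = |18 + 32 + 27 - 4| / √(1 + 4 + 9)
  = |73| / √14
  = 73 / 3.742
  ≈ 19.51

19.51


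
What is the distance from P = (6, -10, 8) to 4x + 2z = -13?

distance = |a·x₀ + b·y₀ + c·z₀ - d| / √(a² + b² + c²)
  = |4·6 + 0·(-10) + 2·8 - (-13)| / √(4² + 0² + 2²)
  = |24 + 0 + 16 + 13| / √(16 + 0 + 4)
  = |53| / √20
  = 53 / 4.472
  ≈ 11.85

11.85


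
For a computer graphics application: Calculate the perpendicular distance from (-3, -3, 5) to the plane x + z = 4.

distance = |a·x₀ + b·y₀ + c·z₀ - d| / √(a² + b² + c²)
  = |1·(-3) + 0·(-3) + 1·5 - 4| / √(1² + 0² + 1²)
  = |-3 + 0 + 5 - 4| / √(1 + 0 + 1)
  = |-2| / √2
  = 2 / 1.414
  ≈ 1.414

1.414


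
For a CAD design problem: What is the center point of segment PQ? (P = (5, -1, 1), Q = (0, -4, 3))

M = ((x₁+x₂)/2, (y₁+y₂)/2, (z₁+z₂)/2)
  = ((5 + 0)/2, (-1 - 4)/2, (1 + 3)/2)
  = (5/2, -5/2, 4/2)
  = (2.5, -2.5, 2)

(2.5, -2.5, 2)


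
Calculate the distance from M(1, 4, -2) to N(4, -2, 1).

d = √[(x₂-x₁)² + (y₂-y₁)² + (z₂-z₁)²]
  = √[3² + (-6)² + 3²]
  = √[9 + 36 + 9]
  = √54
  ≈ 7.348

7.348


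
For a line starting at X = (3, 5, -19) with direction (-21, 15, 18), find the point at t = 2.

P(t) = X + t·d
  = (3 + (-21)·2, 5 + 15·2, -19 + 18·2)
  = (3 - 42, 5 + 30, -19 + 36)
  = (-39, 35, 17)

(-39, 35, 17)


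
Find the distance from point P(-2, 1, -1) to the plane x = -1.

distance = |a·x₀ + b·y₀ + c·z₀ - d| / √(a² + b² + c²)
  = |1·(-2) + 0·1 + 0·(-1) - (-1)| / √(1² + 0² + 0²)
  = |-2 + 0 + 0 + 1| / √(1 + 0 + 0)
  = |-1| / √1
  = 1 / 1
  ≈ 1

1


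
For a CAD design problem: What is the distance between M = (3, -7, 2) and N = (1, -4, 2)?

d = √[(x₂-x₁)² + (y₂-y₁)² + (z₂-z₁)²]
  = √[(-2)² + 3² + 0²]
  = √[4 + 9 + 0]
  = √13
  ≈ 3.606

3.606


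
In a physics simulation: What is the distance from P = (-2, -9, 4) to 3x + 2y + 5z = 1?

distance = |a·x₀ + b·y₀ + c·z₀ - d| / √(a² + b² + c²)
  = |3·(-2) + 2·(-9) + 5·4 - 1| / √(3² + 2² + 5²)
  = |-6 - 18 + 20 - 1| / √(9 + 4 + 25)
  = |-5| / √38
  = 5 / 6.164
  ≈ 0.8111

0.8111


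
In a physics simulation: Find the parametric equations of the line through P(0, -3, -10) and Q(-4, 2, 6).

Direction vector d = Q - P = (-4 + 0, 2 + 3, 6 + 10) = (-4, 5, 16)
Parametric form r = P + t·d:
x = 0 - 4t, y = -3 + 5t, z = -10 + 16t

x = 0 - 4t, y = -3 + 5t, z = -10 + 16t


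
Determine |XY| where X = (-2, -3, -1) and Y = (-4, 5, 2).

d = √[(x₂-x₁)² + (y₂-y₁)² + (z₂-z₁)²]
  = √[(-2)² + 8² + 3²]
  = √[4 + 64 + 9]
  = √77
  ≈ 8.775

8.775


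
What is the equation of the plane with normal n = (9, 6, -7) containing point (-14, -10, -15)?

The plane through P with normal n = (a, b, c) satisfies n·(r - P) = 0,
i.e. ax + by + cz = a·x₀ + b·y₀ + c·z₀.
d = 9·(-14) + 6·(-10) + (-7)·(-15)
  = -126 - 60 + 105
  = -81
Equation: 9x + 6y - 7z = -81

9x + 6y - 7z = -81


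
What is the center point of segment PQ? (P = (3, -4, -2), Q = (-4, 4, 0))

M = ((x₁+x₂)/2, (y₁+y₂)/2, (z₁+z₂)/2)
  = ((3 - 4)/2, (-4 + 4)/2, (-2 + 0)/2)
  = (-1/2, 0/2, -2/2)
  = (-0.5, 0, -1)

(-0.5, 0, -1)


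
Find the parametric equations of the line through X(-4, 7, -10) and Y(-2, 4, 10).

Direction vector d = Y - X = (-2 + 4, 4 - 7, 10 + 10) = (2, -3, 20)
Parametric form r = X + t·d:
x = -4 + 2t, y = 7 - 3t, z = -10 + 20t

x = -4 + 2t, y = 7 - 3t, z = -10 + 20t


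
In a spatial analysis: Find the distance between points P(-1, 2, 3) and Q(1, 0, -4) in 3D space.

d = √[(x₂-x₁)² + (y₂-y₁)² + (z₂-z₁)²]
  = √[2² + (-2)² + (-7)²]
  = √[4 + 4 + 49]
  = √57
  ≈ 7.55

7.55


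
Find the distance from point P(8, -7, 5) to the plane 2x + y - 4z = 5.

distance = |a·x₀ + b·y₀ + c·z₀ - d| / √(a² + b² + c²)
  = |2·8 + 1·(-7) + (-4)·5 - 5| / √(2² + 1² + (-4)²)
  = |16 - 7 - 20 - 5| / √(4 + 1 + 16)
  = |-16| / √21
  = 16 / 4.583
  ≈ 3.491

3.491


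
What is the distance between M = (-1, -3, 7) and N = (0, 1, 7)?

d = √[(x₂-x₁)² + (y₂-y₁)² + (z₂-z₁)²]
  = √[1² + 4² + 0²]
  = √[1 + 16 + 0]
  = √17
  ≈ 4.123

4.123


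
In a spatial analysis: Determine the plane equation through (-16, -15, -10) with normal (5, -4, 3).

The plane through P with normal n = (a, b, c) satisfies n·(r - P) = 0,
i.e. ax + by + cz = a·x₀ + b·y₀ + c·z₀.
d = 5·(-16) + (-4)·(-15) + 3·(-10)
  = -80 + 60 - 30
  = -50
Equation: 5x - 4y + 3z = -50

5x - 4y + 3z = -50


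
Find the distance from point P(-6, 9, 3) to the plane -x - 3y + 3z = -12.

distance = |a·x₀ + b·y₀ + c·z₀ - d| / √(a² + b² + c²)
  = |(-1)·(-6) + (-3)·9 + 3·3 - (-12)| / √((-1)² + (-3)² + 3²)
  = |6 - 27 + 9 + 12| / √(1 + 9 + 9)
  = |0| / √19
  = 0 / 4.359
  ≈ 0

0


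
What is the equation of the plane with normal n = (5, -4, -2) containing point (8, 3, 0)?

The plane through P with normal n = (a, b, c) satisfies n·(r - P) = 0,
i.e. ax + by + cz = a·x₀ + b·y₀ + c·z₀.
d = 5·8 + (-4)·3 + (-2)·0
  = 40 - 12 + 0
  = 28
Equation: 5x - 4y - 2z = 28

5x - 4y - 2z = 28


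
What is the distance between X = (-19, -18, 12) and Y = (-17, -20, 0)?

d = √[(x₂-x₁)² + (y₂-y₁)² + (z₂-z₁)²]
  = √[2² + (-2)² + (-12)²]
  = √[4 + 4 + 144]
  = √152
  ≈ 12.33

12.33


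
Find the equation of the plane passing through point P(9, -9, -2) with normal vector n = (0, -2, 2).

The plane through P with normal n = (a, b, c) satisfies n·(r - P) = 0,
i.e. ax + by + cz = a·x₀ + b·y₀ + c·z₀.
d = 0·9 + (-2)·(-9) + 2·(-2)
  = 0 + 18 - 4
  = 14
Equation: -2y + 2z = 14

-2y + 2z = 14


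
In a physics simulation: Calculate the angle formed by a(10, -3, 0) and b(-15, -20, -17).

a·b = 10·(-15) + (-3)·(-20) + 0·(-17) = -150 + 60 + 0 = -90
|a| = √(10² + (-3)² + 0²) = √109 ≈ 10.44
|b| = √((-15)² + (-20)² + (-17)²) = √914 ≈ 30.23
cos θ = (a·b)/(|a||b|) = -90/(10.44·30.23) ≈ -0.2851
θ = arccos(-0.2851) ≈ 106.6°

106.6°


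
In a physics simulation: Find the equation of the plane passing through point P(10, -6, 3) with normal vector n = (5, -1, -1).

The plane through P with normal n = (a, b, c) satisfies n·(r - P) = 0,
i.e. ax + by + cz = a·x₀ + b·y₀ + c·z₀.
d = 5·10 + (-1)·(-6) + (-1)·3
  = 50 + 6 - 3
  = 53
Equation: 5x - y - z = 53

5x - y - z = 53


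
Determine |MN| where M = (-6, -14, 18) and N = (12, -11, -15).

d = √[(x₂-x₁)² + (y₂-y₁)² + (z₂-z₁)²]
  = √[18² + 3² + (-33)²]
  = √[324 + 9 + 1089]
  = √1422
  ≈ 37.71

37.71


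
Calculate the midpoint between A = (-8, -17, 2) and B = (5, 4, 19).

M = ((x₁+x₂)/2, (y₁+y₂)/2, (z₁+z₂)/2)
  = ((-8 + 5)/2, (-17 + 4)/2, (2 + 19)/2)
  = (-3/2, -13/2, 21/2)
  = (-1.5, -6.5, 10.5)

(-1.5, -6.5, 10.5)


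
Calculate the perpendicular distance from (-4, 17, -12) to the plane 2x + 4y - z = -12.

distance = |a·x₀ + b·y₀ + c·z₀ - d| / √(a² + b² + c²)
  = |2·(-4) + 4·17 + (-1)·(-12) - (-12)| / √(2² + 4² + (-1)²)
  = |-8 + 68 + 12 + 12| / √(4 + 16 + 1)
  = |84| / √21
  = 84 / 4.583
  ≈ 18.33

18.33


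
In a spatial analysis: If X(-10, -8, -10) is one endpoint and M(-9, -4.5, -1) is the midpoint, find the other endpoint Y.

Y = 2M - X
  = (2·(-9) - (-10), 2·(-4.5) - (-8), 2·(-1) - (-10))
  = (-18 + 10, -9 + 8, -2 + 10)
  = (-8, -1, 8)

(-8, -1, 8)


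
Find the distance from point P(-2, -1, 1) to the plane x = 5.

distance = |a·x₀ + b·y₀ + c·z₀ - d| / √(a² + b² + c²)
  = |1·(-2) + 0·(-1) + 0·1 - 5| / √(1² + 0² + 0²)
  = |-2 + 0 + 0 - 5| / √(1 + 0 + 0)
  = |-7| / √1
  = 7 / 1
  ≈ 7

7


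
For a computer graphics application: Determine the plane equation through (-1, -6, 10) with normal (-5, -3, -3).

The plane through P with normal n = (a, b, c) satisfies n·(r - P) = 0,
i.e. ax + by + cz = a·x₀ + b·y₀ + c·z₀.
d = (-5)·(-1) + (-3)·(-6) + (-3)·10
  = 5 + 18 - 30
  = -7
Equation: -5x - 3y - 3z = -7

-5x - 3y - 3z = -7


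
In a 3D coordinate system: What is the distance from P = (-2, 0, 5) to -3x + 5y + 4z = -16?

distance = |a·x₀ + b·y₀ + c·z₀ - d| / √(a² + b² + c²)
  = |(-3)·(-2) + 5·0 + 4·5 - (-16)| / √((-3)² + 5² + 4²)
  = |6 + 0 + 20 + 16| / √(9 + 25 + 16)
  = |42| / √50
  = 42 / 7.071
  ≈ 5.94

5.94


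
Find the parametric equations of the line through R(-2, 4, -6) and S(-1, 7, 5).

Direction vector d = S - R = (-1 + 2, 7 - 4, 5 + 6) = (1, 3, 11)
Parametric form r = R + t·d:
x = -2 + t, y = 4 + 3t, z = -6 + 11t

x = -2 + t, y = 4 + 3t, z = -6 + 11t


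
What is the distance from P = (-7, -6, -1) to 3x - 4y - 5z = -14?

distance = |a·x₀ + b·y₀ + c·z₀ - d| / √(a² + b² + c²)
  = |3·(-7) + (-4)·(-6) + (-5)·(-1) - (-14)| / √(3² + (-4)² + (-5)²)
  = |-21 + 24 + 5 + 14| / √(9 + 16 + 25)
  = |22| / √50
  = 22 / 7.071
  ≈ 3.111

3.111


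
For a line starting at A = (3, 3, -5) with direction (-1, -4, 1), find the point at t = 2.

P(t) = A + t·d
  = (3 + (-1)·2, 3 + (-4)·2, -5 + 1·2)
  = (3 - 2, 3 - 8, -5 + 2)
  = (1, -5, -3)

(1, -5, -3)


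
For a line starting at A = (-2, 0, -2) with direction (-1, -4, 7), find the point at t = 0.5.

P(t) = A + t·d
  = (-2 + (-1)·0.5, 0 + (-4)·0.5, -2 + 7·0.5)
  = (-2 - 0.5, 0 - 2, -2 + 3.5)
  = (-2.5, -2, 1.5)

(-2.5, -2, 1.5)


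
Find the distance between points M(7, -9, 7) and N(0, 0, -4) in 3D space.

d = √[(x₂-x₁)² + (y₂-y₁)² + (z₂-z₁)²]
  = √[(-7)² + 9² + (-11)²]
  = √[49 + 81 + 121]
  = √251
  ≈ 15.84

15.84


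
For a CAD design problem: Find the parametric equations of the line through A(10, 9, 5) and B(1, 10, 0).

Direction vector d = B - A = (1 - 10, 10 - 9, 0 - 5) = (-9, 1, -5)
Parametric form r = A + t·d:
x = 10 - 9t, y = 9 + t, z = 5 - 5t

x = 10 - 9t, y = 9 + t, z = 5 - 5t


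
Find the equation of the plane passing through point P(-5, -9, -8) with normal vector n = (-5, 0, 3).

The plane through P with normal n = (a, b, c) satisfies n·(r - P) = 0,
i.e. ax + by + cz = a·x₀ + b·y₀ + c·z₀.
d = (-5)·(-5) + 0·(-9) + 3·(-8)
  = 25 + 0 - 24
  = 1
Equation: -5x + 3z = 1

-5x + 3z = 1


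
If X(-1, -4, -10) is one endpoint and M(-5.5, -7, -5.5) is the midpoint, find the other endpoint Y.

Y = 2M - X
  = (2·(-5.5) - (-1), 2·(-7) - (-4), 2·(-5.5) - (-10))
  = (-11 + 1, -14 + 4, -11 + 10)
  = (-10, -10, -1)

(-10, -10, -1)


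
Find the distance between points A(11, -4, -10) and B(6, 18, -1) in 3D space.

d = √[(x₂-x₁)² + (y₂-y₁)² + (z₂-z₁)²]
  = √[(-5)² + 22² + 9²]
  = √[25 + 484 + 81]
  = √590
  ≈ 24.29

24.29


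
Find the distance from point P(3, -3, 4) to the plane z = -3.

distance = |a·x₀ + b·y₀ + c·z₀ - d| / √(a² + b² + c²)
  = |0·3 + 0·(-3) + 1·4 - (-3)| / √(0² + 0² + 1²)
  = |0 + 0 + 4 + 3| / √(0 + 0 + 1)
  = |7| / √1
  = 7 / 1
  ≈ 7

7


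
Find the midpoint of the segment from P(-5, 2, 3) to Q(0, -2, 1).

M = ((x₁+x₂)/2, (y₁+y₂)/2, (z₁+z₂)/2)
  = ((-5 + 0)/2, (2 - 2)/2, (3 + 1)/2)
  = (-5/2, 0/2, 4/2)
  = (-2.5, 0, 2)

(-2.5, 0, 2)


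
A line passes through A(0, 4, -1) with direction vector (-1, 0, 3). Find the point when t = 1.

P(t) = A + t·d
  = (0 + (-1)·1, 4 + 0·1, -1 + 3·1)
  = (0 - 1, 4 + 0, -1 + 3)
  = (-1, 4, 2)

(-1, 4, 2)


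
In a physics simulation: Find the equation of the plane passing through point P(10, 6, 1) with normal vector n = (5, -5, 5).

The plane through P with normal n = (a, b, c) satisfies n·(r - P) = 0,
i.e. ax + by + cz = a·x₀ + b·y₀ + c·z₀.
d = 5·10 + (-5)·6 + 5·1
  = 50 - 30 + 5
  = 25
Equation: 5x - 5y + 5z = 25

5x - 5y + 5z = 25


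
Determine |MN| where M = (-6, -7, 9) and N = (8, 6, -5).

d = √[(x₂-x₁)² + (y₂-y₁)² + (z₂-z₁)²]
  = √[14² + 13² + (-14)²]
  = √[196 + 169 + 196]
  = √561
  ≈ 23.69

23.69


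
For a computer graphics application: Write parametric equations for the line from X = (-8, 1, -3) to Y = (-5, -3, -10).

Direction vector d = Y - X = (-5 + 8, -3 - 1, -10 + 3) = (3, -4, -7)
Parametric form r = X + t·d:
x = -8 + 3t, y = 1 - 4t, z = -3 - 7t

x = -8 + 3t, y = 1 - 4t, z = -3 - 7t


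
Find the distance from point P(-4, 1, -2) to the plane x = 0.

distance = |a·x₀ + b·y₀ + c·z₀ - d| / √(a² + b² + c²)
  = |1·(-4) + 0·1 + 0·(-2) - 0| / √(1² + 0² + 0²)
  = |-4 + 0 + 0 + 0| / √(1 + 0 + 0)
  = |-4| / √1
  = 4 / 1
  ≈ 4

4


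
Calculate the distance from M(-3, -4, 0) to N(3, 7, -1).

d = √[(x₂-x₁)² + (y₂-y₁)² + (z₂-z₁)²]
  = √[6² + 11² + (-1)²]
  = √[36 + 121 + 1]
  = √158
  ≈ 12.57

12.57


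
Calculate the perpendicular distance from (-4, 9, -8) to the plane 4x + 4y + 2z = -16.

distance = |a·x₀ + b·y₀ + c·z₀ - d| / √(a² + b² + c²)
  = |4·(-4) + 4·9 + 2·(-8) - (-16)| / √(4² + 4² + 2²)
  = |-16 + 36 - 16 + 16| / √(16 + 16 + 4)
  = |20| / √36
  = 20 / 6
  ≈ 3.333

3.333


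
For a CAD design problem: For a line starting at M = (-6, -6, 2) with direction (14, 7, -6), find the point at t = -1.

P(t) = M + t·d
  = (-6 + 14·(-1), -6 + 7·(-1), 2 + (-6)·(-1))
  = (-6 - 14, -6 - 7, 2 + 6)
  = (-20, -13, 8)

(-20, -13, 8)


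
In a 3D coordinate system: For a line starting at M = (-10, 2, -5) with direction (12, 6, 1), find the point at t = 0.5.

P(t) = M + t·d
  = (-10 + 12·0.5, 2 + 6·0.5, -5 + 1·0.5)
  = (-10 + 6, 2 + 3, -5 + 0.5)
  = (-4, 5, -4.5)

(-4, 5, -4.5)


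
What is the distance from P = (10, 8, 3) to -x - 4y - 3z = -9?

distance = |a·x₀ + b·y₀ + c·z₀ - d| / √(a² + b² + c²)
  = |(-1)·10 + (-4)·8 + (-3)·3 - (-9)| / √((-1)² + (-4)² + (-3)²)
  = |-10 - 32 - 9 + 9| / √(1 + 16 + 9)
  = |-42| / √26
  = 42 / 5.099
  ≈ 8.237

8.237


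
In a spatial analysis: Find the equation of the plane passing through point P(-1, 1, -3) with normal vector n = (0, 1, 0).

The plane through P with normal n = (a, b, c) satisfies n·(r - P) = 0,
i.e. ax + by + cz = a·x₀ + b·y₀ + c·z₀.
d = 0·(-1) + 1·1 + 0·(-3)
  = 0 + 1 + 0
  = 1
Equation: y = 1

y = 1


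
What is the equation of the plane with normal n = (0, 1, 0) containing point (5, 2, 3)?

The plane through P with normal n = (a, b, c) satisfies n·(r - P) = 0,
i.e. ax + by + cz = a·x₀ + b·y₀ + c·z₀.
d = 0·5 + 1·2 + 0·3
  = 0 + 2 + 0
  = 2
Equation: y = 2

y = 2


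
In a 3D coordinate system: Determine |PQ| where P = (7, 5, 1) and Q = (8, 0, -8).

d = √[(x₂-x₁)² + (y₂-y₁)² + (z₂-z₁)²]
  = √[1² + (-5)² + (-9)²]
  = √[1 + 25 + 81]
  = √107
  ≈ 10.34

10.34


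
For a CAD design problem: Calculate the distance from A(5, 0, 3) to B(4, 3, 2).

d = √[(x₂-x₁)² + (y₂-y₁)² + (z₂-z₁)²]
  = √[(-1)² + 3² + (-1)²]
  = √[1 + 9 + 1]
  = √11
  ≈ 3.317

3.317


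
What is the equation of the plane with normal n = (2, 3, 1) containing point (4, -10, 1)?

The plane through P with normal n = (a, b, c) satisfies n·(r - P) = 0,
i.e. ax + by + cz = a·x₀ + b·y₀ + c·z₀.
d = 2·4 + 3·(-10) + 1·1
  = 8 - 30 + 1
  = -21
Equation: 2x + 3y + z = -21

2x + 3y + z = -21


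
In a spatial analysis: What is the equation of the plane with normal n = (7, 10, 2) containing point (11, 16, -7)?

The plane through P with normal n = (a, b, c) satisfies n·(r - P) = 0,
i.e. ax + by + cz = a·x₀ + b·y₀ + c·z₀.
d = 7·11 + 10·16 + 2·(-7)
  = 77 + 160 - 14
  = 223
Equation: 7x + 10y + 2z = 223

7x + 10y + 2z = 223


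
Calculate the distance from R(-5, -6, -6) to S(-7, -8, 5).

d = √[(x₂-x₁)² + (y₂-y₁)² + (z₂-z₁)²]
  = √[(-2)² + (-2)² + 11²]
  = √[4 + 4 + 121]
  = √129
  ≈ 11.36

11.36


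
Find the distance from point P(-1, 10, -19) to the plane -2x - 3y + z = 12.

distance = |a·x₀ + b·y₀ + c·z₀ - d| / √(a² + b² + c²)
  = |(-2)·(-1) + (-3)·10 + 1·(-19) - 12| / √((-2)² + (-3)² + 1²)
  = |2 - 30 - 19 - 12| / √(4 + 9 + 1)
  = |-59| / √14
  = 59 / 3.742
  ≈ 15.77

15.77


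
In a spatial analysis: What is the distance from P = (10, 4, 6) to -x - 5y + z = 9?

distance = |a·x₀ + b·y₀ + c·z₀ - d| / √(a² + b² + c²)
  = |(-1)·10 + (-5)·4 + 1·6 - 9| / √((-1)² + (-5)² + 1²)
  = |-10 - 20 + 6 - 9| / √(1 + 25 + 1)
  = |-33| / √27
  = 33 / 5.196
  ≈ 6.351

6.351


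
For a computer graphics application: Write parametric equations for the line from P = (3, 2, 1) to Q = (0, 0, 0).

Direction vector d = Q - P = (0 - 3, 0 - 2, 0 - 1) = (-3, -2, -1)
Parametric form r = P + t·d:
x = 3 - 3t, y = 2 - 2t, z = 1 - t

x = 3 - 3t, y = 2 - 2t, z = 1 - t


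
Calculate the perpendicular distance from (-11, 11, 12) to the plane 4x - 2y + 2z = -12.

distance = |a·x₀ + b·y₀ + c·z₀ - d| / √(a² + b² + c²)
  = |4·(-11) + (-2)·11 + 2·12 - (-12)| / √(4² + (-2)² + 2²)
  = |-44 - 22 + 24 + 12| / √(16 + 4 + 4)
  = |-30| / √24
  = 30 / 4.899
  ≈ 6.124

6.124


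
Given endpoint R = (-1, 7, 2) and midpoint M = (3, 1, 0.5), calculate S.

S = 2M - R
  = (2·3 - (-1), 2·1 - 7, 2·0.5 - 2)
  = (6 + 1, 2 - 7, 1 - 2)
  = (7, -5, -1)

(7, -5, -1)


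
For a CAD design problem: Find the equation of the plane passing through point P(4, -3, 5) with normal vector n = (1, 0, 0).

The plane through P with normal n = (a, b, c) satisfies n·(r - P) = 0,
i.e. ax + by + cz = a·x₀ + b·y₀ + c·z₀.
d = 1·4 + 0·(-3) + 0·5
  = 4 + 0 + 0
  = 4
Equation: x = 4

x = 4


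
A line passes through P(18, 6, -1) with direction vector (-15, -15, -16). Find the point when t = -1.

P(t) = P + t·d
  = (18 + (-15)·(-1), 6 + (-15)·(-1), -1 + (-16)·(-1))
  = (18 + 15, 6 + 15, -1 + 16)
  = (33, 21, 15)

(33, 21, 15)


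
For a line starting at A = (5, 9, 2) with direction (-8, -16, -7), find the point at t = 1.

P(t) = A + t·d
  = (5 + (-8)·1, 9 + (-16)·1, 2 + (-7)·1)
  = (5 - 8, 9 - 16, 2 - 7)
  = (-3, -7, -5)

(-3, -7, -5)


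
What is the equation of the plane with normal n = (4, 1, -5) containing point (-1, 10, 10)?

The plane through P with normal n = (a, b, c) satisfies n·(r - P) = 0,
i.e. ax + by + cz = a·x₀ + b·y₀ + c·z₀.
d = 4·(-1) + 1·10 + (-5)·10
  = -4 + 10 - 50
  = -44
Equation: 4x + y - 5z = -44

4x + y - 5z = -44


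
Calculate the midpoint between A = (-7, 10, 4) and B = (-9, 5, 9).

M = ((x₁+x₂)/2, (y₁+y₂)/2, (z₁+z₂)/2)
  = ((-7 - 9)/2, (10 + 5)/2, (4 + 9)/2)
  = (-16/2, 15/2, 13/2)
  = (-8, 7.5, 6.5)

(-8, 7.5, 6.5)


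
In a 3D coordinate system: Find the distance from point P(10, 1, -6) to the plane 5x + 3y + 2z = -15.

distance = |a·x₀ + b·y₀ + c·z₀ - d| / √(a² + b² + c²)
  = |5·10 + 3·1 + 2·(-6) - (-15)| / √(5² + 3² + 2²)
  = |50 + 3 - 12 + 15| / √(25 + 9 + 4)
  = |56| / √38
  = 56 / 6.164
  ≈ 9.084

9.084


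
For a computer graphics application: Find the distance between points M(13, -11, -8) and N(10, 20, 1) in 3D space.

d = √[(x₂-x₁)² + (y₂-y₁)² + (z₂-z₁)²]
  = √[(-3)² + 31² + 9²]
  = √[9 + 961 + 81]
  = √1051
  ≈ 32.42

32.42


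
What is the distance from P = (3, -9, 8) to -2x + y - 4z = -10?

distance = |a·x₀ + b·y₀ + c·z₀ - d| / √(a² + b² + c²)
  = |(-2)·3 + 1·(-9) + (-4)·8 - (-10)| / √((-2)² + 1² + (-4)²)
  = |-6 - 9 - 32 + 10| / √(4 + 1 + 16)
  = |-37| / √21
  = 37 / 4.583
  ≈ 8.074

8.074


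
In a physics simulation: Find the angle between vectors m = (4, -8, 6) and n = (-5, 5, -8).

m·n = 4·(-5) + (-8)·5 + 6·(-8) = -20 - 40 - 48 = -108
|m| = √(4² + (-8)² + 6²) = √116 ≈ 10.77
|n| = √((-5)² + 5² + (-8)²) = √114 ≈ 10.68
cos θ = (m·n)/(|m||n|) = -108/(10.77·10.68) ≈ -0.9392
θ = arccos(-0.9392) ≈ 159.9°

159.9°


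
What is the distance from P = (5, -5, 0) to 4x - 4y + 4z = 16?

distance = |a·x₀ + b·y₀ + c·z₀ - d| / √(a² + b² + c²)
  = |4·5 + (-4)·(-5) + 4·0 - 16| / √(4² + (-4)² + 4²)
  = |20 + 20 + 0 - 16| / √(16 + 16 + 16)
  = |24| / √48
  = 24 / 6.928
  ≈ 3.464

3.464


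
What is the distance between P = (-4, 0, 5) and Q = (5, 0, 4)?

d = √[(x₂-x₁)² + (y₂-y₁)² + (z₂-z₁)²]
  = √[9² + 0² + (-1)²]
  = √[81 + 0 + 1]
  = √82
  ≈ 9.055

9.055


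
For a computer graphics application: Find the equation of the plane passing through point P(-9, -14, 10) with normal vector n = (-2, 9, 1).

The plane through P with normal n = (a, b, c) satisfies n·(r - P) = 0,
i.e. ax + by + cz = a·x₀ + b·y₀ + c·z₀.
d = (-2)·(-9) + 9·(-14) + 1·10
  = 18 - 126 + 10
  = -98
Equation: -2x + 9y + z = -98

-2x + 9y + z = -98


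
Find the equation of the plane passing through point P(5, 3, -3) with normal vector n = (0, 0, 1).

The plane through P with normal n = (a, b, c) satisfies n·(r - P) = 0,
i.e. ax + by + cz = a·x₀ + b·y₀ + c·z₀.
d = 0·5 + 0·3 + 1·(-3)
  = 0 + 0 - 3
  = -3
Equation: z = -3

z = -3


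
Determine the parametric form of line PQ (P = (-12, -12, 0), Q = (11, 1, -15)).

Direction vector d = Q - P = (11 + 12, 1 + 12, -15 + 0) = (23, 13, -15)
Parametric form r = P + t·d:
x = -12 + 23t, y = -12 + 13t, z = 0 - 15t

x = -12 + 23t, y = -12 + 13t, z = 0 - 15t


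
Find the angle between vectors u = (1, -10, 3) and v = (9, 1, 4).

u·v = 1·9 + (-10)·1 + 3·4 = 9 - 10 + 12 = 11
|u| = √(1² + (-10)² + 3²) = √110 ≈ 10.49
|v| = √(9² + 1² + 4²) = √98 ≈ 9.899
cos θ = (u·v)/(|u||v|) = 11/(10.49·9.899) ≈ 0.1059
θ = arccos(0.1059) ≈ 83.92°

83.92°


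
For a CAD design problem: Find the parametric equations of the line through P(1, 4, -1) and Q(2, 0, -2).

Direction vector d = Q - P = (2 - 1, 0 - 4, -2 + 1) = (1, -4, -1)
Parametric form r = P + t·d:
x = 1 + t, y = 4 - 4t, z = -1 - t

x = 1 + t, y = 4 - 4t, z = -1 - t


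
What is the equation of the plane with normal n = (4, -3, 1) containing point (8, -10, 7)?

The plane through P with normal n = (a, b, c) satisfies n·(r - P) = 0,
i.e. ax + by + cz = a·x₀ + b·y₀ + c·z₀.
d = 4·8 + (-3)·(-10) + 1·7
  = 32 + 30 + 7
  = 69
Equation: 4x - 3y + z = 69

4x - 3y + z = 69


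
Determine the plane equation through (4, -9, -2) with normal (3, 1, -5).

The plane through P with normal n = (a, b, c) satisfies n·(r - P) = 0,
i.e. ax + by + cz = a·x₀ + b·y₀ + c·z₀.
d = 3·4 + 1·(-9) + (-5)·(-2)
  = 12 - 9 + 10
  = 13
Equation: 3x + y - 5z = 13

3x + y - 5z = 13


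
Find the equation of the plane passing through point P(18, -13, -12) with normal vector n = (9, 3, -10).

The plane through P with normal n = (a, b, c) satisfies n·(r - P) = 0,
i.e. ax + by + cz = a·x₀ + b·y₀ + c·z₀.
d = 9·18 + 3·(-13) + (-10)·(-12)
  = 162 - 39 + 120
  = 243
Equation: 9x + 3y - 10z = 243

9x + 3y - 10z = 243


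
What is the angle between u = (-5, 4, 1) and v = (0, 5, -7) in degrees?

u·v = (-5)·0 + 4·5 + 1·(-7) = 0 + 20 - 7 = 13
|u| = √((-5)² + 4² + 1²) = √42 ≈ 6.481
|v| = √(0² + 5² + (-7)²) = √74 ≈ 8.602
cos θ = (u·v)/(|u||v|) = 13/(6.481·8.602) ≈ 0.2332
θ = arccos(0.2332) ≈ 76.52°

76.52°


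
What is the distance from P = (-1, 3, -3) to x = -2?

distance = |a·x₀ + b·y₀ + c·z₀ - d| / √(a² + b² + c²)
  = |1·(-1) + 0·3 + 0·(-3) - (-2)| / √(1² + 0² + 0²)
  = |-1 + 0 + 0 + 2| / √(1 + 0 + 0)
  = |1| / √1
  = 1 / 1
  ≈ 1

1


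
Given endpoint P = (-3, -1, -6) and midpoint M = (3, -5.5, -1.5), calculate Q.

Q = 2M - P
  = (2·3 - (-3), 2·(-5.5) - (-1), 2·(-1.5) - (-6))
  = (6 + 3, -11 + 1, -3 + 6)
  = (9, -10, 3)

(9, -10, 3)


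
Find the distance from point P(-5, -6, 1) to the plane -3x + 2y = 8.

distance = |a·x₀ + b·y₀ + c·z₀ - d| / √(a² + b² + c²)
  = |(-3)·(-5) + 2·(-6) + 0·1 - 8| / √((-3)² + 2² + 0²)
  = |15 - 12 + 0 - 8| / √(9 + 4 + 0)
  = |-5| / √13
  = 5 / 3.606
  ≈ 1.387

1.387


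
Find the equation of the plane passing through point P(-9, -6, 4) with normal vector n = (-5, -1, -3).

The plane through P with normal n = (a, b, c) satisfies n·(r - P) = 0,
i.e. ax + by + cz = a·x₀ + b·y₀ + c·z₀.
d = (-5)·(-9) + (-1)·(-6) + (-3)·4
  = 45 + 6 - 12
  = 39
Equation: -5x - y - 3z = 39

-5x - y - 3z = 39


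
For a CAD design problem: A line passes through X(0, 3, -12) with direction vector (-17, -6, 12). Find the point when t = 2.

P(t) = X + t·d
  = (0 + (-17)·2, 3 + (-6)·2, -12 + 12·2)
  = (0 - 34, 3 - 12, -12 + 24)
  = (-34, -9, 12)

(-34, -9, 12)


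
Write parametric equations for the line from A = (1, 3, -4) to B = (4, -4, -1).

Direction vector d = B - A = (4 - 1, -4 - 3, -1 + 4) = (3, -7, 3)
Parametric form r = A + t·d:
x = 1 + 3t, y = 3 - 7t, z = -4 + 3t

x = 1 + 3t, y = 3 - 7t, z = -4 + 3t


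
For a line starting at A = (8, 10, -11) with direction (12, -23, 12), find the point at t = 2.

P(t) = A + t·d
  = (8 + 12·2, 10 + (-23)·2, -11 + 12·2)
  = (8 + 24, 10 - 46, -11 + 24)
  = (32, -36, 13)

(32, -36, 13)


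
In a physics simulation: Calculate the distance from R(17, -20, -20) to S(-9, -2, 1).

d = √[(x₂-x₁)² + (y₂-y₁)² + (z₂-z₁)²]
  = √[(-26)² + 18² + 21²]
  = √[676 + 324 + 441]
  = √1441
  ≈ 37.96

37.96


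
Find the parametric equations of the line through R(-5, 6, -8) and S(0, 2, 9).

Direction vector d = S - R = (0 + 5, 2 - 6, 9 + 8) = (5, -4, 17)
Parametric form r = R + t·d:
x = -5 + 5t, y = 6 - 4t, z = -8 + 17t

x = -5 + 5t, y = 6 - 4t, z = -8 + 17t


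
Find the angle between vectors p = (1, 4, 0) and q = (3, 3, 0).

p·q = 1·3 + 4·3 + 0·0 = 3 + 12 + 0 = 15
|p| = √(1² + 4² + 0²) = √17 ≈ 4.123
|q| = √(3² + 3² + 0²) = √18 ≈ 4.243
cos θ = (p·q)/(|p||q|) = 15/(4.123·4.243) ≈ 0.8575
θ = arccos(0.8575) ≈ 30.96°

30.96°


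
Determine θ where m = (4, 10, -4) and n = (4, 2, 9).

m·n = 4·4 + 10·2 + (-4)·9 = 16 + 20 - 36 = 0
|m| = √(4² + 10² + (-4)²) = √132 ≈ 11.49
|n| = √(4² + 2² + 9²) = √101 ≈ 10.05
cos θ = (m·n)/(|m||n|) = 0/(11.49·10.05) ≈ 0
θ = arccos(0) ≈ 90°

90°


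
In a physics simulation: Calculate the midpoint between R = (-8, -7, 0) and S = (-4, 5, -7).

M = ((x₁+x₂)/2, (y₁+y₂)/2, (z₁+z₂)/2)
  = ((-8 - 4)/2, (-7 + 5)/2, (0 - 7)/2)
  = (-12/2, -2/2, -7/2)
  = (-6, -1, -3.5)

(-6, -1, -3.5)


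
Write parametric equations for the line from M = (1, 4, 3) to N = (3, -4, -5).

Direction vector d = N - M = (3 - 1, -4 - 4, -5 - 3) = (2, -8, -8)
Parametric form r = M + t·d:
x = 1 + 2t, y = 4 - 8t, z = 3 - 8t

x = 1 + 2t, y = 4 - 8t, z = 3 - 8t


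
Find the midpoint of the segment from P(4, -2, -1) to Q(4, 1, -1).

M = ((x₁+x₂)/2, (y₁+y₂)/2, (z₁+z₂)/2)
  = ((4 + 4)/2, (-2 + 1)/2, (-1 - 1)/2)
  = (8/2, -1/2, -2/2)
  = (4, -0.5, -1)

(4, -0.5, -1)


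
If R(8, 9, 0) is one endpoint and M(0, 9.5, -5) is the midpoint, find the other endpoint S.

S = 2M - R
  = (2·0 - 8, 2·9.5 - 9, 2·(-5) - 0)
  = (0 - 8, 19 - 9, -10 + 0)
  = (-8, 10, -10)

(-8, 10, -10)


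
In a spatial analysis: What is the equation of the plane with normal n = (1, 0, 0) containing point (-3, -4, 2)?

The plane through P with normal n = (a, b, c) satisfies n·(r - P) = 0,
i.e. ax + by + cz = a·x₀ + b·y₀ + c·z₀.
d = 1·(-3) + 0·(-4) + 0·2
  = -3 + 0 + 0
  = -3
Equation: x = -3

x = -3


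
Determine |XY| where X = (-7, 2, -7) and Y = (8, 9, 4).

d = √[(x₂-x₁)² + (y₂-y₁)² + (z₂-z₁)²]
  = √[15² + 7² + 11²]
  = √[225 + 49 + 121]
  = √395
  ≈ 19.87

19.87


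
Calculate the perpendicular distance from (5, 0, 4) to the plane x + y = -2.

distance = |a·x₀ + b·y₀ + c·z₀ - d| / √(a² + b² + c²)
  = |1·5 + 1·0 + 0·4 - (-2)| / √(1² + 1² + 0²)
  = |5 + 0 + 0 + 2| / √(1 + 1 + 0)
  = |7| / √2
  = 7 / 1.414
  ≈ 4.95

4.95


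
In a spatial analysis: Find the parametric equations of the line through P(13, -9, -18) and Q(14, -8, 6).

Direction vector d = Q - P = (14 - 13, -8 + 9, 6 + 18) = (1, 1, 24)
Parametric form r = P + t·d:
x = 13 + t, y = -9 + t, z = -18 + 24t

x = 13 + t, y = -9 + t, z = -18 + 24t


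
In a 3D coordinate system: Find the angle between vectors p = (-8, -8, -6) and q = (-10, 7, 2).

p·q = (-8)·(-10) + (-8)·7 + (-6)·2 = 80 - 56 - 12 = 12
|p| = √((-8)² + (-8)² + (-6)²) = √164 ≈ 12.81
|q| = √((-10)² + 7² + 2²) = √153 ≈ 12.37
cos θ = (p·q)/(|p||q|) = 12/(12.81·12.37) ≈ 0.07576
θ = arccos(0.07576) ≈ 85.66°

85.66°


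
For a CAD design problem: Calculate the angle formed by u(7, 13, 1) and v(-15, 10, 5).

u·v = 7·(-15) + 13·10 + 1·5 = -105 + 130 + 5 = 30
|u| = √(7² + 13² + 1²) = √219 ≈ 14.8
|v| = √((-15)² + 10² + 5²) = √350 ≈ 18.71
cos θ = (u·v)/(|u||v|) = 30/(14.8·18.71) ≈ 0.1084
θ = arccos(0.1084) ≈ 83.78°

83.78°


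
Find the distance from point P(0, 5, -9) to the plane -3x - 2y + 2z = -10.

distance = |a·x₀ + b·y₀ + c·z₀ - d| / √(a² + b² + c²)
  = |(-3)·0 + (-2)·5 + 2·(-9) - (-10)| / √((-3)² + (-2)² + 2²)
  = |0 - 10 - 18 + 10| / √(9 + 4 + 4)
  = |-18| / √17
  = 18 / 4.123
  ≈ 4.366

4.366


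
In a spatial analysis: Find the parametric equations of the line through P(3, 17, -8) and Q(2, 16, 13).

Direction vector d = Q - P = (2 - 3, 16 - 17, 13 + 8) = (-1, -1, 21)
Parametric form r = P + t·d:
x = 3 - t, y = 17 - t, z = -8 + 21t

x = 3 - t, y = 17 - t, z = -8 + 21t


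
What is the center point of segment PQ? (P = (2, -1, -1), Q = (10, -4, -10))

M = ((x₁+x₂)/2, (y₁+y₂)/2, (z₁+z₂)/2)
  = ((2 + 10)/2, (-1 - 4)/2, (-1 - 10)/2)
  = (12/2, -5/2, -11/2)
  = (6, -2.5, -5.5)

(6, -2.5, -5.5)


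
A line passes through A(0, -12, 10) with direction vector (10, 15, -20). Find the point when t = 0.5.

P(t) = A + t·d
  = (0 + 10·0.5, -12 + 15·0.5, 10 + (-20)·0.5)
  = (0 + 5, -12 + 7.5, 10 - 10)
  = (5, -4.5, 0)

(5, -4.5, 0)


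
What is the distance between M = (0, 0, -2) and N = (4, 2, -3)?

d = √[(x₂-x₁)² + (y₂-y₁)² + (z₂-z₁)²]
  = √[4² + 2² + (-1)²]
  = √[16 + 4 + 1]
  = √21
  ≈ 4.583

4.583


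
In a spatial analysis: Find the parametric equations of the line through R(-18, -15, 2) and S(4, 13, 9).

Direction vector d = S - R = (4 + 18, 13 + 15, 9 - 2) = (22, 28, 7)
Parametric form r = R + t·d:
x = -18 + 22t, y = -15 + 28t, z = 2 + 7t

x = -18 + 22t, y = -15 + 28t, z = 2 + 7t


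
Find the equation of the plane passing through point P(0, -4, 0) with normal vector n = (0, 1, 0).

The plane through P with normal n = (a, b, c) satisfies n·(r - P) = 0,
i.e. ax + by + cz = a·x₀ + b·y₀ + c·z₀.
d = 0·0 + 1·(-4) + 0·0
  = 0 - 4 + 0
  = -4
Equation: y = -4

y = -4


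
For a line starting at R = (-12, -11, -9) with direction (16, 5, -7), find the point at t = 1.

P(t) = R + t·d
  = (-12 + 16·1, -11 + 5·1, -9 + (-7)·1)
  = (-12 + 16, -11 + 5, -9 - 7)
  = (4, -6, -16)

(4, -6, -16)


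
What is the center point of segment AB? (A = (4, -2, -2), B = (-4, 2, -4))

M = ((x₁+x₂)/2, (y₁+y₂)/2, (z₁+z₂)/2)
  = ((4 - 4)/2, (-2 + 2)/2, (-2 - 4)/2)
  = (0/2, 0/2, -6/2)
  = (0, 0, -3)

(0, 0, -3)


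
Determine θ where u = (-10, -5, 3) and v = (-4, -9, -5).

u·v = (-10)·(-4) + (-5)·(-9) + 3·(-5) = 40 + 45 - 15 = 70
|u| = √((-10)² + (-5)² + 3²) = √134 ≈ 11.58
|v| = √((-4)² + (-9)² + (-5)²) = √122 ≈ 11.05
cos θ = (u·v)/(|u||v|) = 70/(11.58·11.05) ≈ 0.5475
θ = arccos(0.5475) ≈ 56.81°

56.81°


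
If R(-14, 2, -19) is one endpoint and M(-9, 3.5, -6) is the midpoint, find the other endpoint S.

S = 2M - R
  = (2·(-9) - (-14), 2·3.5 - 2, 2·(-6) - (-19))
  = (-18 + 14, 7 - 2, -12 + 19)
  = (-4, 5, 7)

(-4, 5, 7)


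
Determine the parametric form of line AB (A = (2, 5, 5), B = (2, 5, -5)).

Direction vector d = B - A = (2 - 2, 5 - 5, -5 - 5) = (0, 0, -10)
Parametric form r = A + t·d:
x = 2, y = 5, z = 5 - 10t

x = 2, y = 5, z = 5 - 10t


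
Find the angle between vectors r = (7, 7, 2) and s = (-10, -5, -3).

r·s = 7·(-10) + 7·(-5) + 2·(-3) = -70 - 35 - 6 = -111
|r| = √(7² + 7² + 2²) = √102 ≈ 10.1
|s| = √((-10)² + (-5)² + (-3)²) = √134 ≈ 11.58
cos θ = (r·s)/(|r||s|) = -111/(10.1·11.58) ≈ -0.9494
θ = arccos(-0.9494) ≈ 161.7°

161.7°


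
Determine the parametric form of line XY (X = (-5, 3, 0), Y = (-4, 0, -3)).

Direction vector d = Y - X = (-4 + 5, 0 - 3, -3 + 0) = (1, -3, -3)
Parametric form r = X + t·d:
x = -5 + t, y = 3 - 3t, z = 0 - 3t

x = -5 + t, y = 3 - 3t, z = 0 - 3t


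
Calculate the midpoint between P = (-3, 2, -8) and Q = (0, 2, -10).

M = ((x₁+x₂)/2, (y₁+y₂)/2, (z₁+z₂)/2)
  = ((-3 + 0)/2, (2 + 2)/2, (-8 - 10)/2)
  = (-3/2, 4/2, -18/2)
  = (-1.5, 2, -9)

(-1.5, 2, -9)


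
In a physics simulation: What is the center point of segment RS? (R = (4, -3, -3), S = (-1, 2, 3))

M = ((x₁+x₂)/2, (y₁+y₂)/2, (z₁+z₂)/2)
  = ((4 - 1)/2, (-3 + 2)/2, (-3 + 3)/2)
  = (3/2, -1/2, 0/2)
  = (1.5, -0.5, 0)

(1.5, -0.5, 0)


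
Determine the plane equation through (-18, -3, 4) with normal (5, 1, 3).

The plane through P with normal n = (a, b, c) satisfies n·(r - P) = 0,
i.e. ax + by + cz = a·x₀ + b·y₀ + c·z₀.
d = 5·(-18) + 1·(-3) + 3·4
  = -90 - 3 + 12
  = -81
Equation: 5x + y + 3z = -81

5x + y + 3z = -81


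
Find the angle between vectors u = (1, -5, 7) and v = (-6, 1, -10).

u·v = 1·(-6) + (-5)·1 + 7·(-10) = -6 - 5 - 70 = -81
|u| = √(1² + (-5)² + 7²) = √75 ≈ 8.66
|v| = √((-6)² + 1² + (-10)²) = √137 ≈ 11.7
cos θ = (u·v)/(|u||v|) = -81/(8.66·11.7) ≈ -0.7991
θ = arccos(-0.7991) ≈ 143°

143°


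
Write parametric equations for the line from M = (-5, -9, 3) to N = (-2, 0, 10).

Direction vector d = N - M = (-2 + 5, 0 + 9, 10 - 3) = (3, 9, 7)
Parametric form r = M + t·d:
x = -5 + 3t, y = -9 + 9t, z = 3 + 7t

x = -5 + 3t, y = -9 + 9t, z = 3 + 7t


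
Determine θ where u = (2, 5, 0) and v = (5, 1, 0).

u·v = 2·5 + 5·1 + 0·0 = 10 + 5 + 0 = 15
|u| = √(2² + 5² + 0²) = √29 ≈ 5.385
|v| = √(5² + 1² + 0²) = √26 ≈ 5.099
cos θ = (u·v)/(|u||v|) = 15/(5.385·5.099) ≈ 0.5463
θ = arccos(0.5463) ≈ 56.89°

56.89°


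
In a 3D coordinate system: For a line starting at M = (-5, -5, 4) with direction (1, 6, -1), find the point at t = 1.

P(t) = M + t·d
  = (-5 + 1·1, -5 + 6·1, 4 + (-1)·1)
  = (-5 + 1, -5 + 6, 4 - 1)
  = (-4, 1, 3)

(-4, 1, 3)


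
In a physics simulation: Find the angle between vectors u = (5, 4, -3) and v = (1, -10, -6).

u·v = 5·1 + 4·(-10) + (-3)·(-6) = 5 - 40 + 18 = -17
|u| = √(5² + 4² + (-3)²) = √50 ≈ 7.071
|v| = √(1² + (-10)² + (-6)²) = √137 ≈ 11.7
cos θ = (u·v)/(|u||v|) = -17/(7.071·11.7) ≈ -0.2054
θ = arccos(-0.2054) ≈ 101.9°

101.9°


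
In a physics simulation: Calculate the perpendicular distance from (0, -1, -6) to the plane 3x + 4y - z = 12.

distance = |a·x₀ + b·y₀ + c·z₀ - d| / √(a² + b² + c²)
  = |3·0 + 4·(-1) + (-1)·(-6) - 12| / √(3² + 4² + (-1)²)
  = |0 - 4 + 6 - 12| / √(9 + 16 + 1)
  = |-10| / √26
  = 10 / 5.099
  ≈ 1.961

1.961


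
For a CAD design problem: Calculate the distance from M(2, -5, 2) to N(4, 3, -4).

d = √[(x₂-x₁)² + (y₂-y₁)² + (z₂-z₁)²]
  = √[2² + 8² + (-6)²]
  = √[4 + 64 + 36]
  = √104
  ≈ 10.2

10.2


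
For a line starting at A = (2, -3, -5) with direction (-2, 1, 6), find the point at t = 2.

P(t) = A + t·d
  = (2 + (-2)·2, -3 + 1·2, -5 + 6·2)
  = (2 - 4, -3 + 2, -5 + 12)
  = (-2, -1, 7)

(-2, -1, 7)


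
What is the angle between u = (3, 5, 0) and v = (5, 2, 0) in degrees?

u·v = 3·5 + 5·2 + 0·0 = 15 + 10 + 0 = 25
|u| = √(3² + 5² + 0²) = √34 ≈ 5.831
|v| = √(5² + 2² + 0²) = √29 ≈ 5.385
cos θ = (u·v)/(|u||v|) = 25/(5.831·5.385) ≈ 0.7962
θ = arccos(0.7962) ≈ 37.23°

37.23°


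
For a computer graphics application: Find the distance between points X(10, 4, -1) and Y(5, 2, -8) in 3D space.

d = √[(x₂-x₁)² + (y₂-y₁)² + (z₂-z₁)²]
  = √[(-5)² + (-2)² + (-7)²]
  = √[25 + 4 + 49]
  = √78
  ≈ 8.832

8.832


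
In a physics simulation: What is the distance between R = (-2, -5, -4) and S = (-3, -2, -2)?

d = √[(x₂-x₁)² + (y₂-y₁)² + (z₂-z₁)²]
  = √[(-1)² + 3² + 2²]
  = √[1 + 9 + 4]
  = √14
  ≈ 3.742

3.742


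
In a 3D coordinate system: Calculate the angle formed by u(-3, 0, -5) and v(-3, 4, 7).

u·v = (-3)·(-3) + 0·4 + (-5)·7 = 9 + 0 - 35 = -26
|u| = √((-3)² + 0² + (-5)²) = √34 ≈ 5.831
|v| = √((-3)² + 4² + 7²) = √74 ≈ 8.602
cos θ = (u·v)/(|u||v|) = -26/(5.831·8.602) ≈ -0.5183
θ = arccos(-0.5183) ≈ 121.2°

121.2°


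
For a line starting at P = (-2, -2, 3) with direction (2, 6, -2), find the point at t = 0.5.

P(t) = P + t·d
  = (-2 + 2·0.5, -2 + 6·0.5, 3 + (-2)·0.5)
  = (-2 + 1, -2 + 3, 3 - 1)
  = (-1, 1, 2)

(-1, 1, 2)
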